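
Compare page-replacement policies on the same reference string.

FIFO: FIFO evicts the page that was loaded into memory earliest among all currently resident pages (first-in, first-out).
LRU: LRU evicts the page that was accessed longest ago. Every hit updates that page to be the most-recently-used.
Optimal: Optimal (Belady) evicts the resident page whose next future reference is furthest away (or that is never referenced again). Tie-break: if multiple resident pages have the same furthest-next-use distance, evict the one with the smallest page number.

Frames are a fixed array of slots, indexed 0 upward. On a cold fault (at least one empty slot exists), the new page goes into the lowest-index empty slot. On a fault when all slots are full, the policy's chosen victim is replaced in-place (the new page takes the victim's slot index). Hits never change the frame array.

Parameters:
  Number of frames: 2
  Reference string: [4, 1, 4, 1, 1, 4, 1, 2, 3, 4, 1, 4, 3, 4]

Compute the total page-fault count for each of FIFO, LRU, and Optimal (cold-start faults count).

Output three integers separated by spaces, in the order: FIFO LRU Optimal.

--- FIFO ---
  step 0: ref 4 -> FAULT, frames=[4,-] (faults so far: 1)
  step 1: ref 1 -> FAULT, frames=[4,1] (faults so far: 2)
  step 2: ref 4 -> HIT, frames=[4,1] (faults so far: 2)
  step 3: ref 1 -> HIT, frames=[4,1] (faults so far: 2)
  step 4: ref 1 -> HIT, frames=[4,1] (faults so far: 2)
  step 5: ref 4 -> HIT, frames=[4,1] (faults so far: 2)
  step 6: ref 1 -> HIT, frames=[4,1] (faults so far: 2)
  step 7: ref 2 -> FAULT, evict 4, frames=[2,1] (faults so far: 3)
  step 8: ref 3 -> FAULT, evict 1, frames=[2,3] (faults so far: 4)
  step 9: ref 4 -> FAULT, evict 2, frames=[4,3] (faults so far: 5)
  step 10: ref 1 -> FAULT, evict 3, frames=[4,1] (faults so far: 6)
  step 11: ref 4 -> HIT, frames=[4,1] (faults so far: 6)
  step 12: ref 3 -> FAULT, evict 4, frames=[3,1] (faults so far: 7)
  step 13: ref 4 -> FAULT, evict 1, frames=[3,4] (faults so far: 8)
  FIFO total faults: 8
--- LRU ---
  step 0: ref 4 -> FAULT, frames=[4,-] (faults so far: 1)
  step 1: ref 1 -> FAULT, frames=[4,1] (faults so far: 2)
  step 2: ref 4 -> HIT, frames=[4,1] (faults so far: 2)
  step 3: ref 1 -> HIT, frames=[4,1] (faults so far: 2)
  step 4: ref 1 -> HIT, frames=[4,1] (faults so far: 2)
  step 5: ref 4 -> HIT, frames=[4,1] (faults so far: 2)
  step 6: ref 1 -> HIT, frames=[4,1] (faults so far: 2)
  step 7: ref 2 -> FAULT, evict 4, frames=[2,1] (faults so far: 3)
  step 8: ref 3 -> FAULT, evict 1, frames=[2,3] (faults so far: 4)
  step 9: ref 4 -> FAULT, evict 2, frames=[4,3] (faults so far: 5)
  step 10: ref 1 -> FAULT, evict 3, frames=[4,1] (faults so far: 6)
  step 11: ref 4 -> HIT, frames=[4,1] (faults so far: 6)
  step 12: ref 3 -> FAULT, evict 1, frames=[4,3] (faults so far: 7)
  step 13: ref 4 -> HIT, frames=[4,3] (faults so far: 7)
  LRU total faults: 7
--- Optimal ---
  step 0: ref 4 -> FAULT, frames=[4,-] (faults so far: 1)
  step 1: ref 1 -> FAULT, frames=[4,1] (faults so far: 2)
  step 2: ref 4 -> HIT, frames=[4,1] (faults so far: 2)
  step 3: ref 1 -> HIT, frames=[4,1] (faults so far: 2)
  step 4: ref 1 -> HIT, frames=[4,1] (faults so far: 2)
  step 5: ref 4 -> HIT, frames=[4,1] (faults so far: 2)
  step 6: ref 1 -> HIT, frames=[4,1] (faults so far: 2)
  step 7: ref 2 -> FAULT, evict 1, frames=[4,2] (faults so far: 3)
  step 8: ref 3 -> FAULT, evict 2, frames=[4,3] (faults so far: 4)
  step 9: ref 4 -> HIT, frames=[4,3] (faults so far: 4)
  step 10: ref 1 -> FAULT, evict 3, frames=[4,1] (faults so far: 5)
  step 11: ref 4 -> HIT, frames=[4,1] (faults so far: 5)
  step 12: ref 3 -> FAULT, evict 1, frames=[4,3] (faults so far: 6)
  step 13: ref 4 -> HIT, frames=[4,3] (faults so far: 6)
  Optimal total faults: 6

Answer: 8 7 6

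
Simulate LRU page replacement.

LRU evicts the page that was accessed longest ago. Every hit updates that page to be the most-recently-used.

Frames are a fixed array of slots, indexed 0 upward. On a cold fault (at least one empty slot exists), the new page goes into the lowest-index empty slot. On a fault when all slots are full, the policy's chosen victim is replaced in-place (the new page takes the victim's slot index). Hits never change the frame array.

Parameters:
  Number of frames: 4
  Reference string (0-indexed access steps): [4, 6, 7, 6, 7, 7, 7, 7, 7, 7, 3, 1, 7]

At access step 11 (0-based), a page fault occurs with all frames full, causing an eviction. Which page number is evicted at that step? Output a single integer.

Step 0: ref 4 -> FAULT, frames=[4,-,-,-]
Step 1: ref 6 -> FAULT, frames=[4,6,-,-]
Step 2: ref 7 -> FAULT, frames=[4,6,7,-]
Step 3: ref 6 -> HIT, frames=[4,6,7,-]
Step 4: ref 7 -> HIT, frames=[4,6,7,-]
Step 5: ref 7 -> HIT, frames=[4,6,7,-]
Step 6: ref 7 -> HIT, frames=[4,6,7,-]
Step 7: ref 7 -> HIT, frames=[4,6,7,-]
Step 8: ref 7 -> HIT, frames=[4,6,7,-]
Step 9: ref 7 -> HIT, frames=[4,6,7,-]
Step 10: ref 3 -> FAULT, frames=[4,6,7,3]
Step 11: ref 1 -> FAULT, evict 4, frames=[1,6,7,3]
At step 11: evicted page 4

Answer: 4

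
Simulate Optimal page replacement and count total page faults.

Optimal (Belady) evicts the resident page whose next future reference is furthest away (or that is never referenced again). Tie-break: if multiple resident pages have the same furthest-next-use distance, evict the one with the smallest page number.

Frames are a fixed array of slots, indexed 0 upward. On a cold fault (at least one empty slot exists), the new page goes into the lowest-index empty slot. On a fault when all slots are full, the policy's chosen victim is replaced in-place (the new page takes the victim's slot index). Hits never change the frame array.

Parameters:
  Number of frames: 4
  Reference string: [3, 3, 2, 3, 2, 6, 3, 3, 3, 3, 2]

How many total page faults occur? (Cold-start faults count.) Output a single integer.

Step 0: ref 3 → FAULT, frames=[3,-,-,-]
Step 1: ref 3 → HIT, frames=[3,-,-,-]
Step 2: ref 2 → FAULT, frames=[3,2,-,-]
Step 3: ref 3 → HIT, frames=[3,2,-,-]
Step 4: ref 2 → HIT, frames=[3,2,-,-]
Step 5: ref 6 → FAULT, frames=[3,2,6,-]
Step 6: ref 3 → HIT, frames=[3,2,6,-]
Step 7: ref 3 → HIT, frames=[3,2,6,-]
Step 8: ref 3 → HIT, frames=[3,2,6,-]
Step 9: ref 3 → HIT, frames=[3,2,6,-]
Step 10: ref 2 → HIT, frames=[3,2,6,-]
Total faults: 3

Answer: 3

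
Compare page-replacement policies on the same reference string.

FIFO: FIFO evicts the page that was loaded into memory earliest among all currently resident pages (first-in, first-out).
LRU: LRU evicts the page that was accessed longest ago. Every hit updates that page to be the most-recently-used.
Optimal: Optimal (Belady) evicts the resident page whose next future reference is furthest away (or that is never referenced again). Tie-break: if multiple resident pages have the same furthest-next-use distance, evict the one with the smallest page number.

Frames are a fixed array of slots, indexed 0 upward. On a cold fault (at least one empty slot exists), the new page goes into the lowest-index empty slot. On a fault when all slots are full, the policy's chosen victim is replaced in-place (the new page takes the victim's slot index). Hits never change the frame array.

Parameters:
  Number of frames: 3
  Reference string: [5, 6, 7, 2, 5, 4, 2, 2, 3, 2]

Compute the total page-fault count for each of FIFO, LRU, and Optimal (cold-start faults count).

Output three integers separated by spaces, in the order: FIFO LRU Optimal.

--- FIFO ---
  step 0: ref 5 -> FAULT, frames=[5,-,-] (faults so far: 1)
  step 1: ref 6 -> FAULT, frames=[5,6,-] (faults so far: 2)
  step 2: ref 7 -> FAULT, frames=[5,6,7] (faults so far: 3)
  step 3: ref 2 -> FAULT, evict 5, frames=[2,6,7] (faults so far: 4)
  step 4: ref 5 -> FAULT, evict 6, frames=[2,5,7] (faults so far: 5)
  step 5: ref 4 -> FAULT, evict 7, frames=[2,5,4] (faults so far: 6)
  step 6: ref 2 -> HIT, frames=[2,5,4] (faults so far: 6)
  step 7: ref 2 -> HIT, frames=[2,5,4] (faults so far: 6)
  step 8: ref 3 -> FAULT, evict 2, frames=[3,5,4] (faults so far: 7)
  step 9: ref 2 -> FAULT, evict 5, frames=[3,2,4] (faults so far: 8)
  FIFO total faults: 8
--- LRU ---
  step 0: ref 5 -> FAULT, frames=[5,-,-] (faults so far: 1)
  step 1: ref 6 -> FAULT, frames=[5,6,-] (faults so far: 2)
  step 2: ref 7 -> FAULT, frames=[5,6,7] (faults so far: 3)
  step 3: ref 2 -> FAULT, evict 5, frames=[2,6,7] (faults so far: 4)
  step 4: ref 5 -> FAULT, evict 6, frames=[2,5,7] (faults so far: 5)
  step 5: ref 4 -> FAULT, evict 7, frames=[2,5,4] (faults so far: 6)
  step 6: ref 2 -> HIT, frames=[2,5,4] (faults so far: 6)
  step 7: ref 2 -> HIT, frames=[2,5,4] (faults so far: 6)
  step 8: ref 3 -> FAULT, evict 5, frames=[2,3,4] (faults so far: 7)
  step 9: ref 2 -> HIT, frames=[2,3,4] (faults so far: 7)
  LRU total faults: 7
--- Optimal ---
  step 0: ref 5 -> FAULT, frames=[5,-,-] (faults so far: 1)
  step 1: ref 6 -> FAULT, frames=[5,6,-] (faults so far: 2)
  step 2: ref 7 -> FAULT, frames=[5,6,7] (faults so far: 3)
  step 3: ref 2 -> FAULT, evict 6, frames=[5,2,7] (faults so far: 4)
  step 4: ref 5 -> HIT, frames=[5,2,7] (faults so far: 4)
  step 5: ref 4 -> FAULT, evict 5, frames=[4,2,7] (faults so far: 5)
  step 6: ref 2 -> HIT, frames=[4,2,7] (faults so far: 5)
  step 7: ref 2 -> HIT, frames=[4,2,7] (faults so far: 5)
  step 8: ref 3 -> FAULT, evict 4, frames=[3,2,7] (faults so far: 6)
  step 9: ref 2 -> HIT, frames=[3,2,7] (faults so far: 6)
  Optimal total faults: 6

Answer: 8 7 6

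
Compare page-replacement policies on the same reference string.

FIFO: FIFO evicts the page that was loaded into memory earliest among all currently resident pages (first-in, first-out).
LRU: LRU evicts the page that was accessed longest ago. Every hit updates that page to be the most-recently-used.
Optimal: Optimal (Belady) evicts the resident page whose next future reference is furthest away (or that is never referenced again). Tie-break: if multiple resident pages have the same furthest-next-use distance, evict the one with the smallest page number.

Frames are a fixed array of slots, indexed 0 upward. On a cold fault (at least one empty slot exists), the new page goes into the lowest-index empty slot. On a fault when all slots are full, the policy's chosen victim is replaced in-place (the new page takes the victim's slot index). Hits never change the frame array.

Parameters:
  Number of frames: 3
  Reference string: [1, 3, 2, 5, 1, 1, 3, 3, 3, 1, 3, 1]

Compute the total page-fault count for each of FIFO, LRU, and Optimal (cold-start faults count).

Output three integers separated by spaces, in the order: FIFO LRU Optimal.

Answer: 6 6 4

Derivation:
--- FIFO ---
  step 0: ref 1 -> FAULT, frames=[1,-,-] (faults so far: 1)
  step 1: ref 3 -> FAULT, frames=[1,3,-] (faults so far: 2)
  step 2: ref 2 -> FAULT, frames=[1,3,2] (faults so far: 3)
  step 3: ref 5 -> FAULT, evict 1, frames=[5,3,2] (faults so far: 4)
  step 4: ref 1 -> FAULT, evict 3, frames=[5,1,2] (faults so far: 5)
  step 5: ref 1 -> HIT, frames=[5,1,2] (faults so far: 5)
  step 6: ref 3 -> FAULT, evict 2, frames=[5,1,3] (faults so far: 6)
  step 7: ref 3 -> HIT, frames=[5,1,3] (faults so far: 6)
  step 8: ref 3 -> HIT, frames=[5,1,3] (faults so far: 6)
  step 9: ref 1 -> HIT, frames=[5,1,3] (faults so far: 6)
  step 10: ref 3 -> HIT, frames=[5,1,3] (faults so far: 6)
  step 11: ref 1 -> HIT, frames=[5,1,3] (faults so far: 6)
  FIFO total faults: 6
--- LRU ---
  step 0: ref 1 -> FAULT, frames=[1,-,-] (faults so far: 1)
  step 1: ref 3 -> FAULT, frames=[1,3,-] (faults so far: 2)
  step 2: ref 2 -> FAULT, frames=[1,3,2] (faults so far: 3)
  step 3: ref 5 -> FAULT, evict 1, frames=[5,3,2] (faults so far: 4)
  step 4: ref 1 -> FAULT, evict 3, frames=[5,1,2] (faults so far: 5)
  step 5: ref 1 -> HIT, frames=[5,1,2] (faults so far: 5)
  step 6: ref 3 -> FAULT, evict 2, frames=[5,1,3] (faults so far: 6)
  step 7: ref 3 -> HIT, frames=[5,1,3] (faults so far: 6)
  step 8: ref 3 -> HIT, frames=[5,1,3] (faults so far: 6)
  step 9: ref 1 -> HIT, frames=[5,1,3] (faults so far: 6)
  step 10: ref 3 -> HIT, frames=[5,1,3] (faults so far: 6)
  step 11: ref 1 -> HIT, frames=[5,1,3] (faults so far: 6)
  LRU total faults: 6
--- Optimal ---
  step 0: ref 1 -> FAULT, frames=[1,-,-] (faults so far: 1)
  step 1: ref 3 -> FAULT, frames=[1,3,-] (faults so far: 2)
  step 2: ref 2 -> FAULT, frames=[1,3,2] (faults so far: 3)
  step 3: ref 5 -> FAULT, evict 2, frames=[1,3,5] (faults so far: 4)
  step 4: ref 1 -> HIT, frames=[1,3,5] (faults so far: 4)
  step 5: ref 1 -> HIT, frames=[1,3,5] (faults so far: 4)
  step 6: ref 3 -> HIT, frames=[1,3,5] (faults so far: 4)
  step 7: ref 3 -> HIT, frames=[1,3,5] (faults so far: 4)
  step 8: ref 3 -> HIT, frames=[1,3,5] (faults so far: 4)
  step 9: ref 1 -> HIT, frames=[1,3,5] (faults so far: 4)
  step 10: ref 3 -> HIT, frames=[1,3,5] (faults so far: 4)
  step 11: ref 1 -> HIT, frames=[1,3,5] (faults so far: 4)
  Optimal total faults: 4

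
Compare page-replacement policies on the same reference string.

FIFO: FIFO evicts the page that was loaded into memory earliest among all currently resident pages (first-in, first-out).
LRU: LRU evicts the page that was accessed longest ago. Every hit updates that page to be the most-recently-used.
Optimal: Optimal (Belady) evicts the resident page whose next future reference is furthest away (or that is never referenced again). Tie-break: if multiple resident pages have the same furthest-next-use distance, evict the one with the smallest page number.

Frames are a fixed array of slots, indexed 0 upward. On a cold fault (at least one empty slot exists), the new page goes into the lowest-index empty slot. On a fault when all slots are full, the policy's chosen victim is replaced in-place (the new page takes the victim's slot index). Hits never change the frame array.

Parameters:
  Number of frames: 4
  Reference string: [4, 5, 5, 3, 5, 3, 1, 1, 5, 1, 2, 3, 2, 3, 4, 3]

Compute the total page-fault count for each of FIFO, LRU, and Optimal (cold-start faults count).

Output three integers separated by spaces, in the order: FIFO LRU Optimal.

--- FIFO ---
  step 0: ref 4 -> FAULT, frames=[4,-,-,-] (faults so far: 1)
  step 1: ref 5 -> FAULT, frames=[4,5,-,-] (faults so far: 2)
  step 2: ref 5 -> HIT, frames=[4,5,-,-] (faults so far: 2)
  step 3: ref 3 -> FAULT, frames=[4,5,3,-] (faults so far: 3)
  step 4: ref 5 -> HIT, frames=[4,5,3,-] (faults so far: 3)
  step 5: ref 3 -> HIT, frames=[4,5,3,-] (faults so far: 3)
  step 6: ref 1 -> FAULT, frames=[4,5,3,1] (faults so far: 4)
  step 7: ref 1 -> HIT, frames=[4,5,3,1] (faults so far: 4)
  step 8: ref 5 -> HIT, frames=[4,5,3,1] (faults so far: 4)
  step 9: ref 1 -> HIT, frames=[4,5,3,1] (faults so far: 4)
  step 10: ref 2 -> FAULT, evict 4, frames=[2,5,3,1] (faults so far: 5)
  step 11: ref 3 -> HIT, frames=[2,5,3,1] (faults so far: 5)
  step 12: ref 2 -> HIT, frames=[2,5,3,1] (faults so far: 5)
  step 13: ref 3 -> HIT, frames=[2,5,3,1] (faults so far: 5)
  step 14: ref 4 -> FAULT, evict 5, frames=[2,4,3,1] (faults so far: 6)
  step 15: ref 3 -> HIT, frames=[2,4,3,1] (faults so far: 6)
  FIFO total faults: 6
--- LRU ---
  step 0: ref 4 -> FAULT, frames=[4,-,-,-] (faults so far: 1)
  step 1: ref 5 -> FAULT, frames=[4,5,-,-] (faults so far: 2)
  step 2: ref 5 -> HIT, frames=[4,5,-,-] (faults so far: 2)
  step 3: ref 3 -> FAULT, frames=[4,5,3,-] (faults so far: 3)
  step 4: ref 5 -> HIT, frames=[4,5,3,-] (faults so far: 3)
  step 5: ref 3 -> HIT, frames=[4,5,3,-] (faults so far: 3)
  step 6: ref 1 -> FAULT, frames=[4,5,3,1] (faults so far: 4)
  step 7: ref 1 -> HIT, frames=[4,5,3,1] (faults so far: 4)
  step 8: ref 5 -> HIT, frames=[4,5,3,1] (faults so far: 4)
  step 9: ref 1 -> HIT, frames=[4,5,3,1] (faults so far: 4)
  step 10: ref 2 -> FAULT, evict 4, frames=[2,5,3,1] (faults so far: 5)
  step 11: ref 3 -> HIT, frames=[2,5,3,1] (faults so far: 5)
  step 12: ref 2 -> HIT, frames=[2,5,3,1] (faults so far: 5)
  step 13: ref 3 -> HIT, frames=[2,5,3,1] (faults so far: 5)
  step 14: ref 4 -> FAULT, evict 5, frames=[2,4,3,1] (faults so far: 6)
  step 15: ref 3 -> HIT, frames=[2,4,3,1] (faults so far: 6)
  LRU total faults: 6
--- Optimal ---
  step 0: ref 4 -> FAULT, frames=[4,-,-,-] (faults so far: 1)
  step 1: ref 5 -> FAULT, frames=[4,5,-,-] (faults so far: 2)
  step 2: ref 5 -> HIT, frames=[4,5,-,-] (faults so far: 2)
  step 3: ref 3 -> FAULT, frames=[4,5,3,-] (faults so far: 3)
  step 4: ref 5 -> HIT, frames=[4,5,3,-] (faults so far: 3)
  step 5: ref 3 -> HIT, frames=[4,5,3,-] (faults so far: 3)
  step 6: ref 1 -> FAULT, frames=[4,5,3,1] (faults so far: 4)
  step 7: ref 1 -> HIT, frames=[4,5,3,1] (faults so far: 4)
  step 8: ref 5 -> HIT, frames=[4,5,3,1] (faults so far: 4)
  step 9: ref 1 -> HIT, frames=[4,5,3,1] (faults so far: 4)
  step 10: ref 2 -> FAULT, evict 1, frames=[4,5,3,2] (faults so far: 5)
  step 11: ref 3 -> HIT, frames=[4,5,3,2] (faults so far: 5)
  step 12: ref 2 -> HIT, frames=[4,5,3,2] (faults so far: 5)
  step 13: ref 3 -> HIT, frames=[4,5,3,2] (faults so far: 5)
  step 14: ref 4 -> HIT, frames=[4,5,3,2] (faults so far: 5)
  step 15: ref 3 -> HIT, frames=[4,5,3,2] (faults so far: 5)
  Optimal total faults: 5

Answer: 6 6 5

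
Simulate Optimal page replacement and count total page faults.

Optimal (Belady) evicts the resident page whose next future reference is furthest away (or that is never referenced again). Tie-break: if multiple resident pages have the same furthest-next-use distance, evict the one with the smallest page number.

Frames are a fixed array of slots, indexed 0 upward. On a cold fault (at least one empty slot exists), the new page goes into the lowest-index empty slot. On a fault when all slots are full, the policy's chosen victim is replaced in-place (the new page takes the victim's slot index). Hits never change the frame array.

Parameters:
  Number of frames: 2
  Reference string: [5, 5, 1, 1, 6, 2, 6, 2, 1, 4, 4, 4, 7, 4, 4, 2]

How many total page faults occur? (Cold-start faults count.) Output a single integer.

Step 0: ref 5 → FAULT, frames=[5,-]
Step 1: ref 5 → HIT, frames=[5,-]
Step 2: ref 1 → FAULT, frames=[5,1]
Step 3: ref 1 → HIT, frames=[5,1]
Step 4: ref 6 → FAULT (evict 5), frames=[6,1]
Step 5: ref 2 → FAULT (evict 1), frames=[6,2]
Step 6: ref 6 → HIT, frames=[6,2]
Step 7: ref 2 → HIT, frames=[6,2]
Step 8: ref 1 → FAULT (evict 6), frames=[1,2]
Step 9: ref 4 → FAULT (evict 1), frames=[4,2]
Step 10: ref 4 → HIT, frames=[4,2]
Step 11: ref 4 → HIT, frames=[4,2]
Step 12: ref 7 → FAULT (evict 2), frames=[4,7]
Step 13: ref 4 → HIT, frames=[4,7]
Step 14: ref 4 → HIT, frames=[4,7]
Step 15: ref 2 → FAULT (evict 4), frames=[2,7]
Total faults: 8

Answer: 8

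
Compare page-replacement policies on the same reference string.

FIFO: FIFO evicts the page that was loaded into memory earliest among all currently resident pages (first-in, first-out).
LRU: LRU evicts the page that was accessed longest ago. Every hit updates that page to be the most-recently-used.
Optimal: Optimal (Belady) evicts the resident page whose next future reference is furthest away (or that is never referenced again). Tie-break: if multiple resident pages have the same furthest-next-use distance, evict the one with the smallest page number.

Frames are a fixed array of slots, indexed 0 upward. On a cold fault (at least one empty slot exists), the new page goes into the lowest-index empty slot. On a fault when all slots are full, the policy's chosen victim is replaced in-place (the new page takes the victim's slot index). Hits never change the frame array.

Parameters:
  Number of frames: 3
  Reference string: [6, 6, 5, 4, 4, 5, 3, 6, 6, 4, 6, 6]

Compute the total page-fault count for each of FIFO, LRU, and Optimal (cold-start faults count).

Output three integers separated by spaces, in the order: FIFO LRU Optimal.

Answer: 5 6 4

Derivation:
--- FIFO ---
  step 0: ref 6 -> FAULT, frames=[6,-,-] (faults so far: 1)
  step 1: ref 6 -> HIT, frames=[6,-,-] (faults so far: 1)
  step 2: ref 5 -> FAULT, frames=[6,5,-] (faults so far: 2)
  step 3: ref 4 -> FAULT, frames=[6,5,4] (faults so far: 3)
  step 4: ref 4 -> HIT, frames=[6,5,4] (faults so far: 3)
  step 5: ref 5 -> HIT, frames=[6,5,4] (faults so far: 3)
  step 6: ref 3 -> FAULT, evict 6, frames=[3,5,4] (faults so far: 4)
  step 7: ref 6 -> FAULT, evict 5, frames=[3,6,4] (faults so far: 5)
  step 8: ref 6 -> HIT, frames=[3,6,4] (faults so far: 5)
  step 9: ref 4 -> HIT, frames=[3,6,4] (faults so far: 5)
  step 10: ref 6 -> HIT, frames=[3,6,4] (faults so far: 5)
  step 11: ref 6 -> HIT, frames=[3,6,4] (faults so far: 5)
  FIFO total faults: 5
--- LRU ---
  step 0: ref 6 -> FAULT, frames=[6,-,-] (faults so far: 1)
  step 1: ref 6 -> HIT, frames=[6,-,-] (faults so far: 1)
  step 2: ref 5 -> FAULT, frames=[6,5,-] (faults so far: 2)
  step 3: ref 4 -> FAULT, frames=[6,5,4] (faults so far: 3)
  step 4: ref 4 -> HIT, frames=[6,5,4] (faults so far: 3)
  step 5: ref 5 -> HIT, frames=[6,5,4] (faults so far: 3)
  step 6: ref 3 -> FAULT, evict 6, frames=[3,5,4] (faults so far: 4)
  step 7: ref 6 -> FAULT, evict 4, frames=[3,5,6] (faults so far: 5)
  step 8: ref 6 -> HIT, frames=[3,5,6] (faults so far: 5)
  step 9: ref 4 -> FAULT, evict 5, frames=[3,4,6] (faults so far: 6)
  step 10: ref 6 -> HIT, frames=[3,4,6] (faults so far: 6)
  step 11: ref 6 -> HIT, frames=[3,4,6] (faults so far: 6)
  LRU total faults: 6
--- Optimal ---
  step 0: ref 6 -> FAULT, frames=[6,-,-] (faults so far: 1)
  step 1: ref 6 -> HIT, frames=[6,-,-] (faults so far: 1)
  step 2: ref 5 -> FAULT, frames=[6,5,-] (faults so far: 2)
  step 3: ref 4 -> FAULT, frames=[6,5,4] (faults so far: 3)
  step 4: ref 4 -> HIT, frames=[6,5,4] (faults so far: 3)
  step 5: ref 5 -> HIT, frames=[6,5,4] (faults so far: 3)
  step 6: ref 3 -> FAULT, evict 5, frames=[6,3,4] (faults so far: 4)
  step 7: ref 6 -> HIT, frames=[6,3,4] (faults so far: 4)
  step 8: ref 6 -> HIT, frames=[6,3,4] (faults so far: 4)
  step 9: ref 4 -> HIT, frames=[6,3,4] (faults so far: 4)
  step 10: ref 6 -> HIT, frames=[6,3,4] (faults so far: 4)
  step 11: ref 6 -> HIT, frames=[6,3,4] (faults so far: 4)
  Optimal total faults: 4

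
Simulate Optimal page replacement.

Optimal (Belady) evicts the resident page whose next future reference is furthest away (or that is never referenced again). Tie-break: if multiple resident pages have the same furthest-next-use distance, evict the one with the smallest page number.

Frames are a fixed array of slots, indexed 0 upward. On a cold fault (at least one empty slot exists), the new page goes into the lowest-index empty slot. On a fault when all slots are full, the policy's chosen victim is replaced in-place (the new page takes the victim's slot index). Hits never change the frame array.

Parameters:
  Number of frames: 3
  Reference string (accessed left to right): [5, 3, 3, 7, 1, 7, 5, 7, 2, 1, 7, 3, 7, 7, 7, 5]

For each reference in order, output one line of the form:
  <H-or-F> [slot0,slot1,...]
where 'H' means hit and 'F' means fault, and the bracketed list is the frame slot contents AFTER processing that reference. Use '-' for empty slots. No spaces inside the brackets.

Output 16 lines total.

F [5,-,-]
F [5,3,-]
H [5,3,-]
F [5,3,7]
F [5,1,7]
H [5,1,7]
H [5,1,7]
H [5,1,7]
F [2,1,7]
H [2,1,7]
H [2,1,7]
F [2,3,7]
H [2,3,7]
H [2,3,7]
H [2,3,7]
F [5,3,7]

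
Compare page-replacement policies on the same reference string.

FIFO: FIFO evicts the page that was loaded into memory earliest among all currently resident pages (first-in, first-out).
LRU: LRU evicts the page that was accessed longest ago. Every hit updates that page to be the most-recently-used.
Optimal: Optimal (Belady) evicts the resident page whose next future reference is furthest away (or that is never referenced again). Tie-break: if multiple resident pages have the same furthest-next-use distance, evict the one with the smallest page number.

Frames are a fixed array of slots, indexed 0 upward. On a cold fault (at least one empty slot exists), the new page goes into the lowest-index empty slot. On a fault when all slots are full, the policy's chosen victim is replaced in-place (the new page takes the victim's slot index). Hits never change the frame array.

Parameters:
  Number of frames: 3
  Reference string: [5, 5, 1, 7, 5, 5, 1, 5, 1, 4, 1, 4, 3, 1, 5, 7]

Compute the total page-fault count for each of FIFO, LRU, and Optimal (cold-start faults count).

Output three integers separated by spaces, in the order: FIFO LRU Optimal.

--- FIFO ---
  step 0: ref 5 -> FAULT, frames=[5,-,-] (faults so far: 1)
  step 1: ref 5 -> HIT, frames=[5,-,-] (faults so far: 1)
  step 2: ref 1 -> FAULT, frames=[5,1,-] (faults so far: 2)
  step 3: ref 7 -> FAULT, frames=[5,1,7] (faults so far: 3)
  step 4: ref 5 -> HIT, frames=[5,1,7] (faults so far: 3)
  step 5: ref 5 -> HIT, frames=[5,1,7] (faults so far: 3)
  step 6: ref 1 -> HIT, frames=[5,1,7] (faults so far: 3)
  step 7: ref 5 -> HIT, frames=[5,1,7] (faults so far: 3)
  step 8: ref 1 -> HIT, frames=[5,1,7] (faults so far: 3)
  step 9: ref 4 -> FAULT, evict 5, frames=[4,1,7] (faults so far: 4)
  step 10: ref 1 -> HIT, frames=[4,1,7] (faults so far: 4)
  step 11: ref 4 -> HIT, frames=[4,1,7] (faults so far: 4)
  step 12: ref 3 -> FAULT, evict 1, frames=[4,3,7] (faults so far: 5)
  step 13: ref 1 -> FAULT, evict 7, frames=[4,3,1] (faults so far: 6)
  step 14: ref 5 -> FAULT, evict 4, frames=[5,3,1] (faults so far: 7)
  step 15: ref 7 -> FAULT, evict 3, frames=[5,7,1] (faults so far: 8)
  FIFO total faults: 8
--- LRU ---
  step 0: ref 5 -> FAULT, frames=[5,-,-] (faults so far: 1)
  step 1: ref 5 -> HIT, frames=[5,-,-] (faults so far: 1)
  step 2: ref 1 -> FAULT, frames=[5,1,-] (faults so far: 2)
  step 3: ref 7 -> FAULT, frames=[5,1,7] (faults so far: 3)
  step 4: ref 5 -> HIT, frames=[5,1,7] (faults so far: 3)
  step 5: ref 5 -> HIT, frames=[5,1,7] (faults so far: 3)
  step 6: ref 1 -> HIT, frames=[5,1,7] (faults so far: 3)
  step 7: ref 5 -> HIT, frames=[5,1,7] (faults so far: 3)
  step 8: ref 1 -> HIT, frames=[5,1,7] (faults so far: 3)
  step 9: ref 4 -> FAULT, evict 7, frames=[5,1,4] (faults so far: 4)
  step 10: ref 1 -> HIT, frames=[5,1,4] (faults so far: 4)
  step 11: ref 4 -> HIT, frames=[5,1,4] (faults so far: 4)
  step 12: ref 3 -> FAULT, evict 5, frames=[3,1,4] (faults so far: 5)
  step 13: ref 1 -> HIT, frames=[3,1,4] (faults so far: 5)
  step 14: ref 5 -> FAULT, evict 4, frames=[3,1,5] (faults so far: 6)
  step 15: ref 7 -> FAULT, evict 3, frames=[7,1,5] (faults so far: 7)
  LRU total faults: 7
--- Optimal ---
  step 0: ref 5 -> FAULT, frames=[5,-,-] (faults so far: 1)
  step 1: ref 5 -> HIT, frames=[5,-,-] (faults so far: 1)
  step 2: ref 1 -> FAULT, frames=[5,1,-] (faults so far: 2)
  step 3: ref 7 -> FAULT, frames=[5,1,7] (faults so far: 3)
  step 4: ref 5 -> HIT, frames=[5,1,7] (faults so far: 3)
  step 5: ref 5 -> HIT, frames=[5,1,7] (faults so far: 3)
  step 6: ref 1 -> HIT, frames=[5,1,7] (faults so far: 3)
  step 7: ref 5 -> HIT, frames=[5,1,7] (faults so far: 3)
  step 8: ref 1 -> HIT, frames=[5,1,7] (faults so far: 3)
  step 9: ref 4 -> FAULT, evict 7, frames=[5,1,4] (faults so far: 4)
  step 10: ref 1 -> HIT, frames=[5,1,4] (faults so far: 4)
  step 11: ref 4 -> HIT, frames=[5,1,4] (faults so far: 4)
  step 12: ref 3 -> FAULT, evict 4, frames=[5,1,3] (faults so far: 5)
  step 13: ref 1 -> HIT, frames=[5,1,3] (faults so far: 5)
  step 14: ref 5 -> HIT, frames=[5,1,3] (faults so far: 5)
  step 15: ref 7 -> FAULT, evict 1, frames=[5,7,3] (faults so far: 6)
  Optimal total faults: 6

Answer: 8 7 6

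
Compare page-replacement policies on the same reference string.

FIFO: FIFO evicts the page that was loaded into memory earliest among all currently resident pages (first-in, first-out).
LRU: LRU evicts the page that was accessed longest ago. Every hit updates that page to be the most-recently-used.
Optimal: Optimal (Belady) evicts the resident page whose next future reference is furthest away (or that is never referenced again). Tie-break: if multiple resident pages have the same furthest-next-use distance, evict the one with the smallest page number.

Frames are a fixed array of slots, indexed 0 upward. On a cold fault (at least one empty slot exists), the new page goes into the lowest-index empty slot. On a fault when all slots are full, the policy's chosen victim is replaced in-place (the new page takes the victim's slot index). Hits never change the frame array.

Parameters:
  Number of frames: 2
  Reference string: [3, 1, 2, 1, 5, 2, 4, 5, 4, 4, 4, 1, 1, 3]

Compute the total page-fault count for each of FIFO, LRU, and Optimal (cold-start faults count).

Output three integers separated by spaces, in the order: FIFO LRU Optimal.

Answer: 7 9 7

Derivation:
--- FIFO ---
  step 0: ref 3 -> FAULT, frames=[3,-] (faults so far: 1)
  step 1: ref 1 -> FAULT, frames=[3,1] (faults so far: 2)
  step 2: ref 2 -> FAULT, evict 3, frames=[2,1] (faults so far: 3)
  step 3: ref 1 -> HIT, frames=[2,1] (faults so far: 3)
  step 4: ref 5 -> FAULT, evict 1, frames=[2,5] (faults so far: 4)
  step 5: ref 2 -> HIT, frames=[2,5] (faults so far: 4)
  step 6: ref 4 -> FAULT, evict 2, frames=[4,5] (faults so far: 5)
  step 7: ref 5 -> HIT, frames=[4,5] (faults so far: 5)
  step 8: ref 4 -> HIT, frames=[4,5] (faults so far: 5)
  step 9: ref 4 -> HIT, frames=[4,5] (faults so far: 5)
  step 10: ref 4 -> HIT, frames=[4,5] (faults so far: 5)
  step 11: ref 1 -> FAULT, evict 5, frames=[4,1] (faults so far: 6)
  step 12: ref 1 -> HIT, frames=[4,1] (faults so far: 6)
  step 13: ref 3 -> FAULT, evict 4, frames=[3,1] (faults so far: 7)
  FIFO total faults: 7
--- LRU ---
  step 0: ref 3 -> FAULT, frames=[3,-] (faults so far: 1)
  step 1: ref 1 -> FAULT, frames=[3,1] (faults so far: 2)
  step 2: ref 2 -> FAULT, evict 3, frames=[2,1] (faults so far: 3)
  step 3: ref 1 -> HIT, frames=[2,1] (faults so far: 3)
  step 4: ref 5 -> FAULT, evict 2, frames=[5,1] (faults so far: 4)
  step 5: ref 2 -> FAULT, evict 1, frames=[5,2] (faults so far: 5)
  step 6: ref 4 -> FAULT, evict 5, frames=[4,2] (faults so far: 6)
  step 7: ref 5 -> FAULT, evict 2, frames=[4,5] (faults so far: 7)
  step 8: ref 4 -> HIT, frames=[4,5] (faults so far: 7)
  step 9: ref 4 -> HIT, frames=[4,5] (faults so far: 7)
  step 10: ref 4 -> HIT, frames=[4,5] (faults so far: 7)
  step 11: ref 1 -> FAULT, evict 5, frames=[4,1] (faults so far: 8)
  step 12: ref 1 -> HIT, frames=[4,1] (faults so far: 8)
  step 13: ref 3 -> FAULT, evict 4, frames=[3,1] (faults so far: 9)
  LRU total faults: 9
--- Optimal ---
  step 0: ref 3 -> FAULT, frames=[3,-] (faults so far: 1)
  step 1: ref 1 -> FAULT, frames=[3,1] (faults so far: 2)
  step 2: ref 2 -> FAULT, evict 3, frames=[2,1] (faults so far: 3)
  step 3: ref 1 -> HIT, frames=[2,1] (faults so far: 3)
  step 4: ref 5 -> FAULT, evict 1, frames=[2,5] (faults so far: 4)
  step 5: ref 2 -> HIT, frames=[2,5] (faults so far: 4)
  step 6: ref 4 -> FAULT, evict 2, frames=[4,5] (faults so far: 5)
  step 7: ref 5 -> HIT, frames=[4,5] (faults so far: 5)
  step 8: ref 4 -> HIT, frames=[4,5] (faults so far: 5)
  step 9: ref 4 -> HIT, frames=[4,5] (faults so far: 5)
  step 10: ref 4 -> HIT, frames=[4,5] (faults so far: 5)
  step 11: ref 1 -> FAULT, evict 4, frames=[1,5] (faults so far: 6)
  step 12: ref 1 -> HIT, frames=[1,5] (faults so far: 6)
  step 13: ref 3 -> FAULT, evict 1, frames=[3,5] (faults so far: 7)
  Optimal total faults: 7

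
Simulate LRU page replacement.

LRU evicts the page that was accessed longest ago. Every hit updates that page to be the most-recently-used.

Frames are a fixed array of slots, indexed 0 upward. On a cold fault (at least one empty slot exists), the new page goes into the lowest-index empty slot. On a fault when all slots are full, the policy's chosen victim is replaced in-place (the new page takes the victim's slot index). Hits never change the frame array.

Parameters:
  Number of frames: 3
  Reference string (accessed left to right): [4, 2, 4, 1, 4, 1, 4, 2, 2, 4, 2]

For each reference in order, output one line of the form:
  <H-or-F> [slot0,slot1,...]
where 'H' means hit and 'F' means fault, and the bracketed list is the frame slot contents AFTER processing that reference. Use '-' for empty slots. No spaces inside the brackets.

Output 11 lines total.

F [4,-,-]
F [4,2,-]
H [4,2,-]
F [4,2,1]
H [4,2,1]
H [4,2,1]
H [4,2,1]
H [4,2,1]
H [4,2,1]
H [4,2,1]
H [4,2,1]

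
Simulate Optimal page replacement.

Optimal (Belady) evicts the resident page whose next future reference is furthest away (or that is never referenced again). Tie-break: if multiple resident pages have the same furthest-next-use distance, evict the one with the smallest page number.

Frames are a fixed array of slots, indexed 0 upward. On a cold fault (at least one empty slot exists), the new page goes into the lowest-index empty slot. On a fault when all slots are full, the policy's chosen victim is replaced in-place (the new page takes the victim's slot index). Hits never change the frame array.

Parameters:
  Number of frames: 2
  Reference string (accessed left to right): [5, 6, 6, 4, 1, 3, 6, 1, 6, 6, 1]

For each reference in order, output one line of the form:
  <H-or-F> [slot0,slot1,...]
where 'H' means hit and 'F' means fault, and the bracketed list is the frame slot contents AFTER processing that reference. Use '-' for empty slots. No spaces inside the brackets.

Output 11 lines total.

F [5,-]
F [5,6]
H [5,6]
F [4,6]
F [1,6]
F [3,6]
H [3,6]
F [1,6]
H [1,6]
H [1,6]
H [1,6]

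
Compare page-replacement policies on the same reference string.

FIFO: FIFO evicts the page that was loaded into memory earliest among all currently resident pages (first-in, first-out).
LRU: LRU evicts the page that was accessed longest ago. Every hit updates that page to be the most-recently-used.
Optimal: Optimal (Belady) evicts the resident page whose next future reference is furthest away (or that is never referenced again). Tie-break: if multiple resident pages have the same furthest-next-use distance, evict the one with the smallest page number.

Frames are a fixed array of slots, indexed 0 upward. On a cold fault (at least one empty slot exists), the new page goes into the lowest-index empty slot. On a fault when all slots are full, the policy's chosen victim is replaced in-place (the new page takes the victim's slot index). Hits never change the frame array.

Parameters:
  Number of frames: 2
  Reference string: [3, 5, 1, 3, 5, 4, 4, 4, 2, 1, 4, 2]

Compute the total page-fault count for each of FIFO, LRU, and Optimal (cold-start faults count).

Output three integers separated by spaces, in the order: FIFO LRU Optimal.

Answer: 10 10 7

Derivation:
--- FIFO ---
  step 0: ref 3 -> FAULT, frames=[3,-] (faults so far: 1)
  step 1: ref 5 -> FAULT, frames=[3,5] (faults so far: 2)
  step 2: ref 1 -> FAULT, evict 3, frames=[1,5] (faults so far: 3)
  step 3: ref 3 -> FAULT, evict 5, frames=[1,3] (faults so far: 4)
  step 4: ref 5 -> FAULT, evict 1, frames=[5,3] (faults so far: 5)
  step 5: ref 4 -> FAULT, evict 3, frames=[5,4] (faults so far: 6)
  step 6: ref 4 -> HIT, frames=[5,4] (faults so far: 6)
  step 7: ref 4 -> HIT, frames=[5,4] (faults so far: 6)
  step 8: ref 2 -> FAULT, evict 5, frames=[2,4] (faults so far: 7)
  step 9: ref 1 -> FAULT, evict 4, frames=[2,1] (faults so far: 8)
  step 10: ref 4 -> FAULT, evict 2, frames=[4,1] (faults so far: 9)
  step 11: ref 2 -> FAULT, evict 1, frames=[4,2] (faults so far: 10)
  FIFO total faults: 10
--- LRU ---
  step 0: ref 3 -> FAULT, frames=[3,-] (faults so far: 1)
  step 1: ref 5 -> FAULT, frames=[3,5] (faults so far: 2)
  step 2: ref 1 -> FAULT, evict 3, frames=[1,5] (faults so far: 3)
  step 3: ref 3 -> FAULT, evict 5, frames=[1,3] (faults so far: 4)
  step 4: ref 5 -> FAULT, evict 1, frames=[5,3] (faults so far: 5)
  step 5: ref 4 -> FAULT, evict 3, frames=[5,4] (faults so far: 6)
  step 6: ref 4 -> HIT, frames=[5,4] (faults so far: 6)
  step 7: ref 4 -> HIT, frames=[5,4] (faults so far: 6)
  step 8: ref 2 -> FAULT, evict 5, frames=[2,4] (faults so far: 7)
  step 9: ref 1 -> FAULT, evict 4, frames=[2,1] (faults so far: 8)
  step 10: ref 4 -> FAULT, evict 2, frames=[4,1] (faults so far: 9)
  step 11: ref 2 -> FAULT, evict 1, frames=[4,2] (faults so far: 10)
  LRU total faults: 10
--- Optimal ---
  step 0: ref 3 -> FAULT, frames=[3,-] (faults so far: 1)
  step 1: ref 5 -> FAULT, frames=[3,5] (faults so far: 2)
  step 2: ref 1 -> FAULT, evict 5, frames=[3,1] (faults so far: 3)
  step 3: ref 3 -> HIT, frames=[3,1] (faults so far: 3)
  step 4: ref 5 -> FAULT, evict 3, frames=[5,1] (faults so far: 4)
  step 5: ref 4 -> FAULT, evict 5, frames=[4,1] (faults so far: 5)
  step 6: ref 4 -> HIT, frames=[4,1] (faults so far: 5)
  step 7: ref 4 -> HIT, frames=[4,1] (faults so far: 5)
  step 8: ref 2 -> FAULT, evict 4, frames=[2,1] (faults so far: 6)
  step 9: ref 1 -> HIT, frames=[2,1] (faults so far: 6)
  step 10: ref 4 -> FAULT, evict 1, frames=[2,4] (faults so far: 7)
  step 11: ref 2 -> HIT, frames=[2,4] (faults so far: 7)
  Optimal total faults: 7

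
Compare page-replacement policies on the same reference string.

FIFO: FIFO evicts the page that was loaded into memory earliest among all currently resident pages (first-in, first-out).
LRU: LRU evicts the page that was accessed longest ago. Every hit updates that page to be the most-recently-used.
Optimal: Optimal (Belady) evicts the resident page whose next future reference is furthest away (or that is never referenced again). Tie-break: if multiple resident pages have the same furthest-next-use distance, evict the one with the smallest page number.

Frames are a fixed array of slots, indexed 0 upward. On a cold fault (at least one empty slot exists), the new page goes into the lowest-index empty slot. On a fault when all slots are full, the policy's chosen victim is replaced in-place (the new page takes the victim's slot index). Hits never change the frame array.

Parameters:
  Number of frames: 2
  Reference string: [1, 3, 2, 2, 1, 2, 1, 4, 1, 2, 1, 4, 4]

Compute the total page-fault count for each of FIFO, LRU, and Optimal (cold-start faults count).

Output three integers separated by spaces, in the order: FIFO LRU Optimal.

--- FIFO ---
  step 0: ref 1 -> FAULT, frames=[1,-] (faults so far: 1)
  step 1: ref 3 -> FAULT, frames=[1,3] (faults so far: 2)
  step 2: ref 2 -> FAULT, evict 1, frames=[2,3] (faults so far: 3)
  step 3: ref 2 -> HIT, frames=[2,3] (faults so far: 3)
  step 4: ref 1 -> FAULT, evict 3, frames=[2,1] (faults so far: 4)
  step 5: ref 2 -> HIT, frames=[2,1] (faults so far: 4)
  step 6: ref 1 -> HIT, frames=[2,1] (faults so far: 4)
  step 7: ref 4 -> FAULT, evict 2, frames=[4,1] (faults so far: 5)
  step 8: ref 1 -> HIT, frames=[4,1] (faults so far: 5)
  step 9: ref 2 -> FAULT, evict 1, frames=[4,2] (faults so far: 6)
  step 10: ref 1 -> FAULT, evict 4, frames=[1,2] (faults so far: 7)
  step 11: ref 4 -> FAULT, evict 2, frames=[1,4] (faults so far: 8)
  step 12: ref 4 -> HIT, frames=[1,4] (faults so far: 8)
  FIFO total faults: 8
--- LRU ---
  step 0: ref 1 -> FAULT, frames=[1,-] (faults so far: 1)
  step 1: ref 3 -> FAULT, frames=[1,3] (faults so far: 2)
  step 2: ref 2 -> FAULT, evict 1, frames=[2,3] (faults so far: 3)
  step 3: ref 2 -> HIT, frames=[2,3] (faults so far: 3)
  step 4: ref 1 -> FAULT, evict 3, frames=[2,1] (faults so far: 4)
  step 5: ref 2 -> HIT, frames=[2,1] (faults so far: 4)
  step 6: ref 1 -> HIT, frames=[2,1] (faults so far: 4)
  step 7: ref 4 -> FAULT, evict 2, frames=[4,1] (faults so far: 5)
  step 8: ref 1 -> HIT, frames=[4,1] (faults so far: 5)
  step 9: ref 2 -> FAULT, evict 4, frames=[2,1] (faults so far: 6)
  step 10: ref 1 -> HIT, frames=[2,1] (faults so far: 6)
  step 11: ref 4 -> FAULT, evict 2, frames=[4,1] (faults so far: 7)
  step 12: ref 4 -> HIT, frames=[4,1] (faults so far: 7)
  LRU total faults: 7
--- Optimal ---
  step 0: ref 1 -> FAULT, frames=[1,-] (faults so far: 1)
  step 1: ref 3 -> FAULT, frames=[1,3] (faults so far: 2)
  step 2: ref 2 -> FAULT, evict 3, frames=[1,2] (faults so far: 3)
  step 3: ref 2 -> HIT, frames=[1,2] (faults so far: 3)
  step 4: ref 1 -> HIT, frames=[1,2] (faults so far: 3)
  step 5: ref 2 -> HIT, frames=[1,2] (faults so far: 3)
  step 6: ref 1 -> HIT, frames=[1,2] (faults so far: 3)
  step 7: ref 4 -> FAULT, evict 2, frames=[1,4] (faults so far: 4)
  step 8: ref 1 -> HIT, frames=[1,4] (faults so far: 4)
  step 9: ref 2 -> FAULT, evict 4, frames=[1,2] (faults so far: 5)
  step 10: ref 1 -> HIT, frames=[1,2] (faults so far: 5)
  step 11: ref 4 -> FAULT, evict 1, frames=[4,2] (faults so far: 6)
  step 12: ref 4 -> HIT, frames=[4,2] (faults so far: 6)
  Optimal total faults: 6

Answer: 8 7 6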